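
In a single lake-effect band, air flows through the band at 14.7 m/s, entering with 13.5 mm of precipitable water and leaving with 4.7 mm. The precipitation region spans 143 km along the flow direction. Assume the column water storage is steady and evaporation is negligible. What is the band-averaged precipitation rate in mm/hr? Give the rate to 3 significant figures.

R ≈ 3.26 mm/hr

Column moisture flux per unit crosswind length is F = V × PW.
Inflow: F_in = 14.7 × 13.5 = 198.45 mm·m/s
Outflow: F_out = 14.7 × 4.7 = 69.09 mm·m/s
Steady-state rate R = (F_in − F_out)/L = (198.45 − 69.09) / 143000 m = 9.046e-04 mm/s.
R = 9.046e-04 × 3600 = 3.26 mm/hr.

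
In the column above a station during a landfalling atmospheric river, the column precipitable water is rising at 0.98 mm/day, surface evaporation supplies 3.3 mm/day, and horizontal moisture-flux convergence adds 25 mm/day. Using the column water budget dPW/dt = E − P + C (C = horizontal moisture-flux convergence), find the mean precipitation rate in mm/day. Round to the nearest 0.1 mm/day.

P ≈ 27.3 mm/day

dPW/dt = +0.98 mm/day.
P = E + C − dPW/dt = 3.3 + (25) − (+0.98) = 27.3 mm/day.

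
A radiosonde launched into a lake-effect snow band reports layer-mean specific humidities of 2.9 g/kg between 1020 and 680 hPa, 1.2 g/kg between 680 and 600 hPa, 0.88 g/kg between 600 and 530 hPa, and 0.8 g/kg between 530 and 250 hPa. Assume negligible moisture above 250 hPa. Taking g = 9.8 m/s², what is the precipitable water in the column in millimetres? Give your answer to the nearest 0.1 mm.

PW ≈ 14.0 mm

Precipitable water is the column-integrated vapour mass per unit area: PW = (1/g) Σ q̄ Δp, with q in kg/kg and Δp in Pa (1 kg/m² of water = 1 mm).
Layer 1020–680 hPa: Δp = 340 hPa = 34000 Pa, q̄ = 0.0029 kg/kg → 0.0029 × 34000 / 9.8 = 10.06 mm
Layer 680–600 hPa: Δp = 80 hPa = 8000 Pa, q̄ = 0.0012 kg/kg → 0.0012 × 8000 / 9.8 = 0.98 mm
Layer 600–530 hPa: Δp = 70 hPa = 7000 Pa, q̄ = 0.00088 kg/kg → 0.00088 × 7000 / 9.8 = 0.63 mm
Layer 530–250 hPa: Δp = 280 hPa = 28000 Pa, q̄ = 0.0008 kg/kg → 0.0008 × 28000 / 9.8 = 2.29 mm
PW = 10.06 + 0.98 + 0.63 + 2.29 = 13.96 ≈ 14.0 mm.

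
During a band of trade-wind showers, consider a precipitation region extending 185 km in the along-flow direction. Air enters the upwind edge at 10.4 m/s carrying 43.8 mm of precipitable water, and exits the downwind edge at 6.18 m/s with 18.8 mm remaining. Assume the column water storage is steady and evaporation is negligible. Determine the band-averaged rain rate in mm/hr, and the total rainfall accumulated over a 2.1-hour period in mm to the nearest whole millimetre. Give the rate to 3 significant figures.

R ≈ 6.60 mm/hr; total ≈ 14 mm

Column moisture flux per unit crosswind length is F = V × PW.
Inflow: F_in = 10.4 × 43.8 = 455.52 mm·m/s
Outflow: F_out = 6.18 × 18.8 = 116.184 mm·m/s
Steady-state rate R = (F_in − F_out)/L = (455.52 − 116.184) / 185000 m = 1.834e-03 mm/s.
R = 1.834e-03 × 3600 = 6.60 mm/hr.
Over 2.1 h: total = 6.60 × 2.1 = 13.86 ≈ 14 mm.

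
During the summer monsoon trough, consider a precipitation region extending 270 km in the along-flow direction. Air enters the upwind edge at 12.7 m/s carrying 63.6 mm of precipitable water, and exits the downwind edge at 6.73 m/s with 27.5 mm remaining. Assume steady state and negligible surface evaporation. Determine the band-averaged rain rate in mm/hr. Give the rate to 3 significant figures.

R ≈ 8.30 mm/hr

Column moisture flux per unit crosswind length is F = V × PW.
Inflow: F_in = 12.7 × 63.6 = 807.72 mm·m/s
Outflow: F_out = 6.73 × 27.5 = 185.075 mm·m/s
Steady-state rate R = (F_in − F_out)/L = (807.72 − 185.075) / 270000 m = 2.306e-03 mm/s.
R = 2.306e-03 × 3600 = 8.30 mm/hr.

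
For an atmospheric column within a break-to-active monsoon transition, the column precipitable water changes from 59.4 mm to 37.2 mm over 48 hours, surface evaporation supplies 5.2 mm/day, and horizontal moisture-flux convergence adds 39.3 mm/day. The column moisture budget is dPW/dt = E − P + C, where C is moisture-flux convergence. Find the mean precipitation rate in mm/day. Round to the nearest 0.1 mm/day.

dPW/dt = (37.2 − 59.4) mm / (48/24 day) = -11.100 mm/day.
P = E + C − dPW/dt = 5.2 + (39.3) − (-11.100) = 55.6 mm/day.

P ≈ 55.6 mm/day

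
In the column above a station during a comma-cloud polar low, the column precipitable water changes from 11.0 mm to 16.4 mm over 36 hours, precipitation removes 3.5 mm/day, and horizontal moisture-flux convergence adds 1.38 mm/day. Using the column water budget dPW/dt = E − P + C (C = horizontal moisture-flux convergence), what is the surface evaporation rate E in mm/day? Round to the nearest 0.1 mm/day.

dPW/dt = (16.4 − 11.0) mm / (36/24 day) = +3.600 mm/day.
E = dPW/dt + P − C = (+3.600) + 3.5 − (1.38) = 5.7 mm/day.

E ≈ 5.7 mm/day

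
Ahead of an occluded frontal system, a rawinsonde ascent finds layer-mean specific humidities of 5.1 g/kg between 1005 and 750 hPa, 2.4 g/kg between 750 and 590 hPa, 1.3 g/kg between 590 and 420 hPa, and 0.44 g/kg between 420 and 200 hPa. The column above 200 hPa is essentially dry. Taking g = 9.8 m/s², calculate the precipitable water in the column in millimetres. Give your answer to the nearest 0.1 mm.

PW ≈ 20.4 mm

Precipitable water is the column-integrated vapour mass per unit area: PW = (1/g) Σ q̄ Δp, with q in kg/kg and Δp in Pa (1 kg/m² of water = 1 mm).
Layer 1005–750 hPa: Δp = 255 hPa = 25500 Pa, q̄ = 0.0051 kg/kg → 0.0051 × 25500 / 9.8 = 13.27 mm
Layer 750–590 hPa: Δp = 160 hPa = 16000 Pa, q̄ = 0.0024 kg/kg → 0.0024 × 16000 / 9.8 = 3.92 mm
Layer 590–420 hPa: Δp = 170 hPa = 17000 Pa, q̄ = 0.0013 kg/kg → 0.0013 × 17000 / 9.8 = 2.26 mm
Layer 420–200 hPa: Δp = 220 hPa = 22000 Pa, q̄ = 0.00044 kg/kg → 0.00044 × 22000 / 9.8 = 0.99 mm
PW = 13.27 + 3.92 + 2.26 + 0.99 = 20.44 ≈ 20.4 mm.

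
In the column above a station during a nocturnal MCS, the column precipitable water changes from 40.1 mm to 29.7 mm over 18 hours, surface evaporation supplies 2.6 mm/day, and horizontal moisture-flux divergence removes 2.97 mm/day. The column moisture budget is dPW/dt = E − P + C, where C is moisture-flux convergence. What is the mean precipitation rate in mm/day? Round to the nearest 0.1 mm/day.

dPW/dt = (29.7 − 40.1) mm / (18/24 day) = -13.867 mm/day.
P = E + C − dPW/dt = 2.6 + (-2.97) − (-13.867) = 13.5 mm/day.

P ≈ 13.5 mm/day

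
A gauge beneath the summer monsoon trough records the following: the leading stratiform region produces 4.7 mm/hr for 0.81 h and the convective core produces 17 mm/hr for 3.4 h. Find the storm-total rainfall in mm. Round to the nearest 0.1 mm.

Total = Σ Rᵢ Δtᵢ = 4.7 × 0.81 + 17 × 3.4
      = 3.807 + 57.8 = 61.6 mm.

total ≈ 61.6 mm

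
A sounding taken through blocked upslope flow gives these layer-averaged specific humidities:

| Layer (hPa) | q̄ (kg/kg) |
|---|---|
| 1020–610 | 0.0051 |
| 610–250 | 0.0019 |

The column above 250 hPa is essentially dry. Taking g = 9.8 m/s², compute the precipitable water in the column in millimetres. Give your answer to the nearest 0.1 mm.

Precipitable water is the column-integrated vapour mass per unit area: PW = (1/g) Σ q̄ Δp, with q in kg/kg and Δp in Pa (1 kg/m² of water = 1 mm).
Layer 1020–610 hPa: Δp = 410 hPa = 41000 Pa, q̄ = 0.0051 kg/kg → 0.0051 × 41000 / 9.8 = 21.34 mm
Layer 610–250 hPa: Δp = 360 hPa = 36000 Pa, q̄ = 0.0019 kg/kg → 0.0019 × 36000 / 9.8 = 6.98 mm
PW = 21.34 + 6.98 = 28.32 ≈ 28.3 mm.

PW ≈ 28.3 mm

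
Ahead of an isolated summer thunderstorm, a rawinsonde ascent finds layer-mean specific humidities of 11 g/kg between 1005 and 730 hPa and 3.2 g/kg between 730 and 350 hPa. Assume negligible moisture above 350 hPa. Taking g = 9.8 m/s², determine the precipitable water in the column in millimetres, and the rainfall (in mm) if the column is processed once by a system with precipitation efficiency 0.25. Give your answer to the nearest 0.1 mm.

PW ≈ 43.3 mm; rainfall ≈ 10.8 mm

Precipitable water is the column-integrated vapour mass per unit area: PW = (1/g) Σ q̄ Δp, with q in kg/kg and Δp in Pa (1 kg/m² of water = 1 mm).
Layer 1005–730 hPa: Δp = 275 hPa = 27500 Pa, q̄ = 0.011 kg/kg → 0.011 × 27500 / 9.8 = 30.87 mm
Layer 730–350 hPa: Δp = 380 hPa = 38000 Pa, q̄ = 0.0032 kg/kg → 0.0032 × 38000 / 9.8 = 12.41 mm
PW = 30.87 + 12.41 = 43.28 ≈ 43.3 mm.
Rainfall = ε × PW = 0.25 × 43.3 = 10.8 mm.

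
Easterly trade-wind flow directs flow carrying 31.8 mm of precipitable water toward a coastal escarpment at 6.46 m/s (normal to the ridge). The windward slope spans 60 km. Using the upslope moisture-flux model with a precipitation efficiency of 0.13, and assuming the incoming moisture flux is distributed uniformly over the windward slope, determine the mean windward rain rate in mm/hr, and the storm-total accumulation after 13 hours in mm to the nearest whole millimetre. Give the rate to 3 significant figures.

R ≈ 1.60 mm/hr; total ≈ 21 mm

Incoming column moisture flux per unit ridge length: F = V × PW = 6.46 × 31.8 = 205.428 mm·m/s.
Spread over the 60 km slope with efficiency ε = 0.13: R = ε·F/W = 0.13 × 205.428 / 60000 m = 4.451e-04 mm/s.
R = 4.451e-04 × 3600 = 1.60 mm/hr.
Over 13 h: total = 1.60 × 13 = 20.8 ≈ 21 mm.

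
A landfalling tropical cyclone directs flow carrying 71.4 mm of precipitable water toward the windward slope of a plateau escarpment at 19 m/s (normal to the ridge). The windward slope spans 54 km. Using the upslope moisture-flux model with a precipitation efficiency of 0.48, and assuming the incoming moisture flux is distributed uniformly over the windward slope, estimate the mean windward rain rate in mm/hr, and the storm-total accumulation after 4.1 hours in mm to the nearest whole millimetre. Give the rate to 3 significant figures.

Incoming column moisture flux per unit ridge length: F = V × PW = 19 × 71.4 = 1356.6 mm·m/s.
Spread over the 54 km slope with efficiency ε = 0.48: R = ε·F/W = 0.48 × 1356.6 / 54000 m = 1.206e-02 mm/s.
R = 1.206e-02 × 3600 = 43.4 mm/hr.
Over 4.1 h: total = 43.4 × 4.1 = 177.94 ≈ 178 mm.

R ≈ 43.4 mm/hr; total ≈ 178 mm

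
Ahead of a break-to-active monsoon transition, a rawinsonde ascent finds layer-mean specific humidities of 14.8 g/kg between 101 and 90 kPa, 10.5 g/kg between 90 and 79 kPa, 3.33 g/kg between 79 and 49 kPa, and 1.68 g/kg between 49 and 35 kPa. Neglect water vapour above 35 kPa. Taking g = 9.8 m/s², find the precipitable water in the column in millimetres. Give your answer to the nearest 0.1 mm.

Precipitable water is the column-integrated vapour mass per unit area: PW = (1/g) Σ q̄ Δp, with q in kg/kg and Δp in Pa (1 kg/m² of water = 1 mm).
Layer 101–90 kPa: Δp = 110 hPa = 11000 Pa, q̄ = 0.0148 kg/kg → 0.0148 × 11000 / 9.8 = 16.61 mm
Layer 90–79 kPa: Δp = 110 hPa = 11000 Pa, q̄ = 0.0105 kg/kg → 0.0105 × 11000 / 9.8 = 11.79 mm
Layer 79–49 kPa: Δp = 300 hPa = 30000 Pa, q̄ = 0.00333 kg/kg → 0.00333 × 30000 / 9.8 = 10.19 mm
Layer 49–35 kPa: Δp = 140 hPa = 14000 Pa, q̄ = 0.00168 kg/kg → 0.00168 × 14000 / 9.8 = 2.40 mm
PW = 16.61 + 11.79 + 10.19 + 2.40 = 40.99 ≈ 41.0 mm.

PW ≈ 41.0 mm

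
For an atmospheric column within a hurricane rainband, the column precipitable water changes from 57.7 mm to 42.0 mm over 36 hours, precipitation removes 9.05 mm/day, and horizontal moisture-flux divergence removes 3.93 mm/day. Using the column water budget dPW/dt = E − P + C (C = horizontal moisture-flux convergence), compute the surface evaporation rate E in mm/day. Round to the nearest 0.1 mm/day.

dPW/dt = (42.0 − 57.7) mm / (36/24 day) = -10.467 mm/day.
E = dPW/dt + P − C = (-10.467) + 9.05 − (-3.93) = 2.5 mm/day.

E ≈ 2.5 mm/day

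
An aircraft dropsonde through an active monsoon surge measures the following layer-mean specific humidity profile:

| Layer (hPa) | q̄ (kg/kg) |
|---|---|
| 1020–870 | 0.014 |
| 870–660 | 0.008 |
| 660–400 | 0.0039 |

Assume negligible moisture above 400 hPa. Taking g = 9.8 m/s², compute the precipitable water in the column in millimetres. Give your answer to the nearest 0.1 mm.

PW ≈ 48.9 mm

Precipitable water is the column-integrated vapour mass per unit area: PW = (1/g) Σ q̄ Δp, with q in kg/kg and Δp in Pa (1 kg/m² of water = 1 mm).
Layer 1020–870 hPa: Δp = 150 hPa = 15000 Pa, q̄ = 0.014 kg/kg → 0.014 × 15000 / 9.8 = 21.43 mm
Layer 870–660 hPa: Δp = 210 hPa = 21000 Pa, q̄ = 0.008 kg/kg → 0.008 × 21000 / 9.8 = 17.14 mm
Layer 660–400 hPa: Δp = 260 hPa = 26000 Pa, q̄ = 0.0039 kg/kg → 0.0039 × 26000 / 9.8 = 10.35 mm
PW = 21.43 + 17.14 + 10.35 = 48.92 ≈ 48.9 mm.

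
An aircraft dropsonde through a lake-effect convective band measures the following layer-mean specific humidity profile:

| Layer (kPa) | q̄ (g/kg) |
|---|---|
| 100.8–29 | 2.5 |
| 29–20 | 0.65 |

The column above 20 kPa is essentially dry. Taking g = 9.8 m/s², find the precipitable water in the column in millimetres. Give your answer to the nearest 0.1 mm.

Precipitable water is the column-integrated vapour mass per unit area: PW = (1/g) Σ q̄ Δp, with q in kg/kg and Δp in Pa (1 kg/m² of water = 1 mm).
Layer 100.8–29 kPa: Δp = 718 hPa = 71800 Pa, q̄ = 0.0025 kg/kg → 0.0025 × 71800 / 9.8 = 18.32 mm
Layer 29–20 kPa: Δp = 90 hPa = 9000 Pa, q̄ = 0.00065 kg/kg → 0.00065 × 9000 / 9.8 = 0.60 mm
PW = 18.32 + 0.60 = 18.92 ≈ 18.9 mm.

PW ≈ 18.9 mm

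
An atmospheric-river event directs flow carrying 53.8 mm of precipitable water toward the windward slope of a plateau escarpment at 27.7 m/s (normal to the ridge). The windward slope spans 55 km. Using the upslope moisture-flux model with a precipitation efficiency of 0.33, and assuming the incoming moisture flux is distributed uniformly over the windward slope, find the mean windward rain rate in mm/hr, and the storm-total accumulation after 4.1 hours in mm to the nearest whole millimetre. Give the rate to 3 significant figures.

R ≈ 32.2 mm/hr; total ≈ 132 mm

Incoming column moisture flux per unit ridge length: F = V × PW = 27.7 × 53.8 = 1490.26 mm·m/s.
Spread over the 55 km slope with efficiency ε = 0.33: R = ε·F/W = 0.33 × 1490.26 / 55000 m = 8.942e-03 mm/s.
R = 8.942e-03 × 3600 = 32.2 mm/hr.
Over 4.1 h: total = 32.2 × 4.1 = 132.02 ≈ 132 mm.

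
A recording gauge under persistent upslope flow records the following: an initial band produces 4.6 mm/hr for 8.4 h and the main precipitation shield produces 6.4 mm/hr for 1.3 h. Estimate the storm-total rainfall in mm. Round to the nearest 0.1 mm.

total ≈ 47.0 mm

Total = Σ Rᵢ Δtᵢ = 4.6 × 8.4 + 6.4 × 1.3
      = 38.64 + 8.32 = 47.0 mm.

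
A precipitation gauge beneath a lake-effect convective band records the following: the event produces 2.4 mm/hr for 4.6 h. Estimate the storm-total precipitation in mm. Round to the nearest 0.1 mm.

total ≈ 11.0 mm

Total = Σ Rᵢ Δtᵢ = 2.4 × 4.6
      = 11.04 = 11.0 mm.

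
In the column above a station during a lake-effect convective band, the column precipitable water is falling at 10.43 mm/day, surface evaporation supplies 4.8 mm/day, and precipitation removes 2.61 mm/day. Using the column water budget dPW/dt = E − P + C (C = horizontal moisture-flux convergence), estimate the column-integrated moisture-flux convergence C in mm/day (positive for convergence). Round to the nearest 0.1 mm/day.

dPW/dt = -10.43 mm/day.
C = dPW/dt − E + P = (-10.43) − 4.8 + 2.61 = -12.6 mm/day.

C ≈ -12.6 mm/day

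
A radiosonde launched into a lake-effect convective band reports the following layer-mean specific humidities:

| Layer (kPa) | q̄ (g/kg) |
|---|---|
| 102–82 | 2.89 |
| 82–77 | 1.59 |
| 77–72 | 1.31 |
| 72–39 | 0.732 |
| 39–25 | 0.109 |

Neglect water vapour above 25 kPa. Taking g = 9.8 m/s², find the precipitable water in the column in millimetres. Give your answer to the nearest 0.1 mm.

PW ≈ 10.0 mm

Precipitable water is the column-integrated vapour mass per unit area: PW = (1/g) Σ q̄ Δp, with q in kg/kg and Δp in Pa (1 kg/m² of water = 1 mm).
Layer 102–82 kPa: Δp = 200 hPa = 20000 Pa, q̄ = 0.00289 kg/kg → 0.00289 × 20000 / 9.8 = 5.90 mm
Layer 82–77 kPa: Δp = 50 hPa = 5000 Pa, q̄ = 0.00159 kg/kg → 0.00159 × 5000 / 9.8 = 0.81 mm
Layer 77–72 kPa: Δp = 50 hPa = 5000 Pa, q̄ = 0.00131 kg/kg → 0.00131 × 5000 / 9.8 = 0.67 mm
Layer 72–39 kPa: Δp = 330 hPa = 33000 Pa, q̄ = 0.000732 kg/kg → 0.000732 × 33000 / 9.8 = 2.46 mm
Layer 39–25 kPa: Δp = 140 hPa = 14000 Pa, q̄ = 0.000109 kg/kg → 0.000109 × 14000 / 9.8 = 0.16 mm
PW = 5.90 + 0.81 + 0.67 + 2.46 + 0.16 = 10.00 ≈ 10.0 mm.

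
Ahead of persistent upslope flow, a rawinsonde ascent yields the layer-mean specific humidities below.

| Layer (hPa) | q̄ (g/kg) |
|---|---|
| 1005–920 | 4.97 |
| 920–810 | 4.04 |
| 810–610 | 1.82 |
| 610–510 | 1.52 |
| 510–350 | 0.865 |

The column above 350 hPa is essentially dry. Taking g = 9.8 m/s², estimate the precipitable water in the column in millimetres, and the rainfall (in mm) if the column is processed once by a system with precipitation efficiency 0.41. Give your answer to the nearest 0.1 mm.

PW ≈ 15.5 mm; rainfall ≈ 6.4 mm

Precipitable water is the column-integrated vapour mass per unit area: PW = (1/g) Σ q̄ Δp, with q in kg/kg and Δp in Pa (1 kg/m² of water = 1 mm).
Layer 1005–920 hPa: Δp = 85 hPa = 8500 Pa, q̄ = 0.00497 kg/kg → 0.00497 × 8500 / 9.8 = 4.31 mm
Layer 920–810 hPa: Δp = 110 hPa = 11000 Pa, q̄ = 0.00404 kg/kg → 0.00404 × 11000 / 9.8 = 4.53 mm
Layer 810–610 hPa: Δp = 200 hPa = 20000 Pa, q̄ = 0.00182 kg/kg → 0.00182 × 20000 / 9.8 = 3.71 mm
Layer 610–510 hPa: Δp = 100 hPa = 10000 Pa, q̄ = 0.00152 kg/kg → 0.00152 × 10000 / 9.8 = 1.55 mm
Layer 510–350 hPa: Δp = 160 hPa = 16000 Pa, q̄ = 0.000865 kg/kg → 0.000865 × 16000 / 9.8 = 1.41 mm
PW = 4.31 + 4.53 + 3.71 + 1.55 + 1.41 = 15.51 ≈ 15.5 mm.
Rainfall = ε × PW = 0.41 × 15.5 = 6.4 mm.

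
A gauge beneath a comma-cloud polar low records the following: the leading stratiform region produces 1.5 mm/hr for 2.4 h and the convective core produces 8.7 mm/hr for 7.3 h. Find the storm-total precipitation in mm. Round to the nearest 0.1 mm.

total ≈ 67.1 mm

Total = Σ Rᵢ Δtᵢ = 1.5 × 2.4 + 8.7 × 7.3
      = 3.6 + 63.51 = 67.1 mm.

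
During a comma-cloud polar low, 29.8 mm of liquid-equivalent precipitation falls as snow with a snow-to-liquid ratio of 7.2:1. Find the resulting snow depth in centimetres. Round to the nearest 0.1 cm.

Snow depth = liquid × ratio = 29.8 mm × 7.2 = 214.56 mm = 21.5 cm.

snow depth ≈ 21.5 cm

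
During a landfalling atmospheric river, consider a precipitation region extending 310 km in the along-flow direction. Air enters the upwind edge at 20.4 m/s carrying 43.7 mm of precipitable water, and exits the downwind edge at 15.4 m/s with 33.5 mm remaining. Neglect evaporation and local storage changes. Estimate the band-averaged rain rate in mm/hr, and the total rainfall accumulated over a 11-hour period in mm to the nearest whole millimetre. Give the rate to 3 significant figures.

Column moisture flux per unit crosswind length is F = V × PW.
Inflow: F_in = 20.4 × 43.7 = 891.48 mm·m/s
Outflow: F_out = 15.4 × 33.5 = 515.9 mm·m/s
Steady-state rate R = (F_in − F_out)/L = (891.48 − 515.9) / 310000 m = 1.212e-03 mm/s.
R = 1.212e-03 × 3600 = 4.36 mm/hr.
Over 11 h: total = 4.36 × 11 = 47.96 ≈ 48 mm.

R ≈ 4.36 mm/hr; total ≈ 48 mm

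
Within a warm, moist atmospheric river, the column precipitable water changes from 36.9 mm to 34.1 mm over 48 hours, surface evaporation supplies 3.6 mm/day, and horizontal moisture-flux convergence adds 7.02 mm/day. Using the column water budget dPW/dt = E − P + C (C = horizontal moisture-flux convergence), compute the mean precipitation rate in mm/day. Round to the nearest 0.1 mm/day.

P ≈ 12.0 mm/day

dPW/dt = (34.1 − 36.9) mm / (48/24 day) = -1.400 mm/day.
P = E + C − dPW/dt = 3.6 + (7.02) − (-1.400) = 12.0 mm/day.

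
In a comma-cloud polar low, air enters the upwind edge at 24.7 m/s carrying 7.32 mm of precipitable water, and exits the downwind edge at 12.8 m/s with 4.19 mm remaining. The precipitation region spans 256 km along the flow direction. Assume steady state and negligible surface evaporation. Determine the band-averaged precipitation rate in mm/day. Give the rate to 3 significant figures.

Column moisture flux per unit crosswind length is F = V × PW.
Inflow: F_in = 24.7 × 7.32 = 180.804 mm·m/s
Outflow: F_out = 12.8 × 4.19 = 53.632 mm·m/s
Steady-state rate R = (F_in − F_out)/L = (180.804 − 53.632) / 256000 m = 4.968e-04 mm/s.
R = 4.968e-04 × 3600 × 24 = 42.9 mm/day.

R ≈ 42.9 mm/day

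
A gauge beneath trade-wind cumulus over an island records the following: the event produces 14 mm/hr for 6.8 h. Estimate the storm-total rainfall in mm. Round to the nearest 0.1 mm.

total ≈ 95.2 mm

Total = Σ Rᵢ Δtᵢ = 14 × 6.8
      = 95.2 = 95.2 mm.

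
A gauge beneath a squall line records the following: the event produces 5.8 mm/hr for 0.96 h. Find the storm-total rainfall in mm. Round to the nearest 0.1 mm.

total ≈ 5.6 mm

Total = Σ Rᵢ Δtᵢ = 5.8 × 0.96
      = 5.568 = 5.6 mm.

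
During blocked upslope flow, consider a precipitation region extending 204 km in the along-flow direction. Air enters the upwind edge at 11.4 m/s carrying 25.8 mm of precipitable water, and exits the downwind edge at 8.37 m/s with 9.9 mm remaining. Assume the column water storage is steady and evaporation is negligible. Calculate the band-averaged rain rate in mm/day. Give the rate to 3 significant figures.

Column moisture flux per unit crosswind length is F = V × PW.
Inflow: F_in = 11.4 × 25.8 = 294.12 mm·m/s
Outflow: F_out = 8.37 × 9.9 = 82.863 mm·m/s
Steady-state rate R = (F_in − F_out)/L = (294.12 − 82.863) / 204000 m = 1.036e-03 mm/s.
R = 1.036e-03 × 3600 × 24 = 89.5 mm/day.

R ≈ 89.5 mm/day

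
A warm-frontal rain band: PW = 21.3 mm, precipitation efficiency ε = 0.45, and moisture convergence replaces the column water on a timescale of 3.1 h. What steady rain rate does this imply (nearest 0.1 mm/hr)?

Each overturning extracts ε × PW = 0.45 × 21.3 = 9.585 mm.
Rate = ε·PW / τ = 9.585 / 3.1 h = 3.1 mm/hr.

R ≈ 3.1 mm/hr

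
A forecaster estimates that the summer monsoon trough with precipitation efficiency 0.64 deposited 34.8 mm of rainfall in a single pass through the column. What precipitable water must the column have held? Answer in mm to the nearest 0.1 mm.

PW ≈ 54.4 mm

PW = rainfall / ε = 34.8 / 0.64 = 54.4 mm.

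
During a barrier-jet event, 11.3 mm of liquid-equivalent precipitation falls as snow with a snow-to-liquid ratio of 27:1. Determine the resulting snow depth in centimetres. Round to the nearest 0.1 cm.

snow depth ≈ 30.5 cm

Snow depth = liquid × ratio = 11.3 mm × 27 = 305.1 mm = 30.5 cm.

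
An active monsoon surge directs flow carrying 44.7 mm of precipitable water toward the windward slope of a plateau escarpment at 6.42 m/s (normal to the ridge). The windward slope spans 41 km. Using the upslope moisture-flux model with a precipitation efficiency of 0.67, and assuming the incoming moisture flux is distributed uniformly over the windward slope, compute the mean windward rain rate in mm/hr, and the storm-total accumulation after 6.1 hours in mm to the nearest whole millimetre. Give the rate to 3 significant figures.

R ≈ 16.9 mm/hr; total ≈ 103 mm

Incoming column moisture flux per unit ridge length: F = V × PW = 6.42 × 44.7 = 286.974 mm·m/s.
Spread over the 41 km slope with efficiency ε = 0.67: R = ε·F/W = 0.67 × 286.974 / 41000 m = 4.690e-03 mm/s.
R = 4.690e-03 × 3600 = 16.9 mm/hr.
Over 6.1 h: total = 16.9 × 6.1 = 103.09 ≈ 103 mm.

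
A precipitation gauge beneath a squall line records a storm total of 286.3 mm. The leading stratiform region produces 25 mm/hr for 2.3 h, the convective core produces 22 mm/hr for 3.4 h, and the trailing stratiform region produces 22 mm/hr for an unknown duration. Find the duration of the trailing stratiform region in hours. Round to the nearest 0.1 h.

duration ≈ 7.0 h

Known phases: 25 × 2.3 + 22 × 3.4 = 57.5 + 74.8 = 132.3 mm.
Remaining depth = 286.3 − 132.3 = 154 mm.
Duration = 154 / 22 = 7.0 h.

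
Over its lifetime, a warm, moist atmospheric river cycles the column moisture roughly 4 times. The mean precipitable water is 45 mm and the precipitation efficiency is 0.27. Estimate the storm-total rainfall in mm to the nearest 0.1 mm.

Each cycle deposits ε × PW = 0.27 × 45 = 12.15 mm.
Over 4 cycles: 4 × 12.15 = 48.6 mm.

rainfall ≈ 48.6 mm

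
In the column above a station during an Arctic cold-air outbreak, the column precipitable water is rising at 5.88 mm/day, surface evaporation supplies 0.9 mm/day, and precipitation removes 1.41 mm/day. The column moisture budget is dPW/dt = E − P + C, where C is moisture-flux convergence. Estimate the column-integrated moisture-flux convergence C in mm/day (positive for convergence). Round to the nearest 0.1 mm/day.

dPW/dt = +5.88 mm/day.
C = dPW/dt − E + P = (+5.88) − 0.9 + 1.41 = 6.4 mm/day.

C ≈ 6.4 mm/day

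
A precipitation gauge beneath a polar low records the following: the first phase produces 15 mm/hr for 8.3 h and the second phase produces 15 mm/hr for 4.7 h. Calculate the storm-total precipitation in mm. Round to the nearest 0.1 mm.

Total = Σ Rᵢ Δtᵢ = 15 × 8.3 + 15 × 4.7
      = 124.5 + 70.5 = 195.0 mm.

total ≈ 195.0 mm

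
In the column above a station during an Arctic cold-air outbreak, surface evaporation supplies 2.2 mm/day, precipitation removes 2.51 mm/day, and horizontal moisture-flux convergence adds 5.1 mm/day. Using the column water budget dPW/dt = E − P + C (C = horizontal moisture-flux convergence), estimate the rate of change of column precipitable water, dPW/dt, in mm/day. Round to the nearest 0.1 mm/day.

dPW/dt = E − P + C = 2.2 − 2.51 + (5.1) = 4.8 mm/day.

dPW/dt ≈ 4.8 mm/day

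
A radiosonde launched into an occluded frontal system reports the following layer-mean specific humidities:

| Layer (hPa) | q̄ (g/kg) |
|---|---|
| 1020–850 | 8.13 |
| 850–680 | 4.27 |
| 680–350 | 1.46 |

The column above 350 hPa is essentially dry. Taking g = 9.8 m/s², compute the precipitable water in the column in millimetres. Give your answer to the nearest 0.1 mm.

PW ≈ 26.4 mm

Precipitable water is the column-integrated vapour mass per unit area: PW = (1/g) Σ q̄ Δp, with q in kg/kg and Δp in Pa (1 kg/m² of water = 1 mm).
Layer 1020–850 hPa: Δp = 170 hPa = 17000 Pa, q̄ = 0.00813 kg/kg → 0.00813 × 17000 / 9.8 = 14.10 mm
Layer 850–680 hPa: Δp = 170 hPa = 17000 Pa, q̄ = 0.00427 kg/kg → 0.00427 × 17000 / 9.8 = 7.41 mm
Layer 680–350 hPa: Δp = 330 hPa = 33000 Pa, q̄ = 0.00146 kg/kg → 0.00146 × 33000 / 9.8 = 4.92 mm
PW = 14.10 + 7.41 + 4.92 = 26.43 ≈ 26.4 mm.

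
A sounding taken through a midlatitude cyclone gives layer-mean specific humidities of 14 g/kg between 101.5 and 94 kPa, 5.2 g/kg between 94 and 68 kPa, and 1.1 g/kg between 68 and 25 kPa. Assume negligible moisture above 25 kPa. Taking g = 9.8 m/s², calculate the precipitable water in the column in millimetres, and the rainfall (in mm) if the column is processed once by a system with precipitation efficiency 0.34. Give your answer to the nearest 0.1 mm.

Precipitable water is the column-integrated vapour mass per unit area: PW = (1/g) Σ q̄ Δp, with q in kg/kg and Δp in Pa (1 kg/m² of water = 1 mm).
Layer 101.5–94 kPa: Δp = 75 hPa = 7500 Pa, q̄ = 0.014 kg/kg → 0.014 × 7500 / 9.8 = 10.71 mm
Layer 94–68 kPa: Δp = 260 hPa = 26000 Pa, q̄ = 0.0052 kg/kg → 0.0052 × 26000 / 9.8 = 13.80 mm
Layer 68–25 kPa: Δp = 430 hPa = 43000 Pa, q̄ = 0.0011 kg/kg → 0.0011 × 43000 / 9.8 = 4.83 mm
PW = 10.71 + 13.80 + 4.83 = 29.34 ≈ 29.3 mm.
Rainfall = ε × PW = 0.34 × 29.3 = 10.0 mm.

PW ≈ 29.3 mm; rainfall ≈ 10.0 mm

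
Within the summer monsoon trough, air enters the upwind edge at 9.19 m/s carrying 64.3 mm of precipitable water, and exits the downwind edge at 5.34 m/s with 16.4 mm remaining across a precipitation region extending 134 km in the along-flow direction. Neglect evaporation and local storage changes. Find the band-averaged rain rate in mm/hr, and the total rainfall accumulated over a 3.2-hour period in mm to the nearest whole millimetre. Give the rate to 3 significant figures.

R ≈ 13.5 mm/hr; total ≈ 43 mm

Column moisture flux per unit crosswind length is F = V × PW.
Inflow: F_in = 9.19 × 64.3 = 590.917 mm·m/s
Outflow: F_out = 5.34 × 16.4 = 87.576 mm·m/s
Steady-state rate R = (F_in − F_out)/L = (590.917 − 87.576) / 134000 m = 3.756e-03 mm/s.
R = 3.756e-03 × 3600 = 13.5 mm/hr.
Over 3.2 h: total = 13.5 × 3.2 = 43.2 ≈ 43 mm.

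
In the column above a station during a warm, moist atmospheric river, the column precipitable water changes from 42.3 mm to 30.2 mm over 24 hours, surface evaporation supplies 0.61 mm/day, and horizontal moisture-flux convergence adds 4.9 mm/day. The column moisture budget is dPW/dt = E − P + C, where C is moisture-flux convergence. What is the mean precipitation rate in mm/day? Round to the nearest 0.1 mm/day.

P ≈ 17.6 mm/day

dPW/dt = (30.2 − 42.3) mm / (24/24 day) = -12.100 mm/day.
P = E + C − dPW/dt = 0.61 + (4.9) − (-12.100) = 17.6 mm/day.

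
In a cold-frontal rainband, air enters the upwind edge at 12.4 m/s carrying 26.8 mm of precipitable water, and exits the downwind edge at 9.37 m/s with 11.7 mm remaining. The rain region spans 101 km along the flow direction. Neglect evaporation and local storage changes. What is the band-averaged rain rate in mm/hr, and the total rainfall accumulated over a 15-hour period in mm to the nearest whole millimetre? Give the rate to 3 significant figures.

Column moisture flux per unit crosswind length is F = V × PW.
Inflow: F_in = 12.4 × 26.8 = 332.32 mm·m/s
Outflow: F_out = 9.37 × 11.7 = 109.629 mm·m/s
Steady-state rate R = (F_in − F_out)/L = (332.32 − 109.629) / 101000 m = 2.205e-03 mm/s.
R = 2.205e-03 × 3600 = 7.94 mm/hr.
Over 15 h: total = 7.94 × 15 = 119.1 ≈ 119 mm.

R ≈ 7.94 mm/hr; total ≈ 119 mm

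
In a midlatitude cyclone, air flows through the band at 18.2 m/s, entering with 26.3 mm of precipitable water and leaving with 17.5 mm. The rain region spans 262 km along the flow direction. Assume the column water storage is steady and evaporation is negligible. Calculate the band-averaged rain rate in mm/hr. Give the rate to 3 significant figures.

R ≈ 2.20 mm/hr

Column moisture flux per unit crosswind length is F = V × PW.
Inflow: F_in = 18.2 × 26.3 = 478.66 mm·m/s
Outflow: F_out = 18.2 × 17.5 = 318.5 mm·m/s
Steady-state rate R = (F_in − F_out)/L = (478.66 − 318.5) / 262000 m = 6.113e-04 mm/s.
R = 6.113e-04 × 3600 = 2.20 mm/hr.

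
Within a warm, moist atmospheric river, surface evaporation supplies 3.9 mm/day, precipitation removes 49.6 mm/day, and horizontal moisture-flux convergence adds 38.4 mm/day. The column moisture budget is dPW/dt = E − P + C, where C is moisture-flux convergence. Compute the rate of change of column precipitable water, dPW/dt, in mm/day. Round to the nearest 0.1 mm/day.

dPW/dt ≈ -7.3 mm/day

dPW/dt = E − P + C = 3.9 − 49.6 + (38.4) = -7.3 mm/day.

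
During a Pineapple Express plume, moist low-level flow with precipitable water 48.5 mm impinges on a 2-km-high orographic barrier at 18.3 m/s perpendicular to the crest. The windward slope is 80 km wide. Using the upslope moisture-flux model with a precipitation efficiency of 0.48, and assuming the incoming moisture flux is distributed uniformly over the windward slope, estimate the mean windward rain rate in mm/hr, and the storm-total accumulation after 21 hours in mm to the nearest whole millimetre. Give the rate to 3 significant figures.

Incoming column moisture flux per unit ridge length: F = V × PW = 18.3 × 48.5 = 887.55 mm·m/s.
Spread over the 80 km slope with efficiency ε = 0.48: R = ε·F/W = 0.48 × 887.55 / 80000 m = 5.325e-03 mm/s.
R = 5.325e-03 × 3600 = 19.2 mm/hr.
Over 21 h: total = 19.2 × 21 = 403.2 ≈ 403 mm.

R ≈ 19.2 mm/hr; total ≈ 403 mm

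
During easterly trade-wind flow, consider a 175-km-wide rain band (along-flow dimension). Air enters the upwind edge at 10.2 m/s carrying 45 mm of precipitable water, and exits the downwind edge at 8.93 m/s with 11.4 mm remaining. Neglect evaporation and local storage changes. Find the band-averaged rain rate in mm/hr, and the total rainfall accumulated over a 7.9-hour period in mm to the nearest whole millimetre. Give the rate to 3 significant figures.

Column moisture flux per unit crosswind length is F = V × PW.
Inflow: F_in = 10.2 × 45 = 459 mm·m/s
Outflow: F_out = 8.93 × 11.4 = 101.802 mm·m/s
Steady-state rate R = (F_in − F_out)/L = (459 − 101.802) / 175000 m = 2.041e-03 mm/s.
R = 2.041e-03 × 3600 = 7.35 mm/hr.
Over 7.9 h: total = 7.35 × 7.9 = 58.065 ≈ 58 mm.

R ≈ 7.35 mm/hr; total ≈ 58 mm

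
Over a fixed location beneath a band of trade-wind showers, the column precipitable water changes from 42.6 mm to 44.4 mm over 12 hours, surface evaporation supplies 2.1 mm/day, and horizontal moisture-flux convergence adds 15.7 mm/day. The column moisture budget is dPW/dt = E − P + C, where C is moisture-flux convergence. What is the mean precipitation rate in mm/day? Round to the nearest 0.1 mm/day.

dPW/dt = (44.4 − 42.6) mm / (12/24 day) = +3.600 mm/day.
P = E + C − dPW/dt = 2.1 + (15.7) − (+3.600) = 14.2 mm/day.

P ≈ 14.2 mm/day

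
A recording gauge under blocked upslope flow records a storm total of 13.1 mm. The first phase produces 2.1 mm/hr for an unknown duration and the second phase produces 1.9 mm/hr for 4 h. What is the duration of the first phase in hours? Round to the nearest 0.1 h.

duration ≈ 2.6 h

Known phases: 1.9 × 4 = 7.6 mm.
Remaining depth = 13.1 − 7.6 = 5.5 mm.
Duration = 5.5 / 2.1 = 2.6 h.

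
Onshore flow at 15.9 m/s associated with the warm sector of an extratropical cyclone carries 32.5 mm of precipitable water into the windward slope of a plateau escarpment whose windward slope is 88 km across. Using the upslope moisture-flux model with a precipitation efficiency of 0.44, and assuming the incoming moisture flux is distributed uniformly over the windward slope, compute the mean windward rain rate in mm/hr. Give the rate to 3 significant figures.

R ≈ 9.30 mm/hr

Incoming column moisture flux per unit ridge length: F = V × PW = 15.9 × 32.5 = 516.75 mm·m/s.
Spread over the 88 km slope with efficiency ε = 0.44: R = ε·F/W = 0.44 × 516.75 / 88000 m = 2.584e-03 mm/s.
R = 2.584e-03 × 3600 = 9.30 mm/hr.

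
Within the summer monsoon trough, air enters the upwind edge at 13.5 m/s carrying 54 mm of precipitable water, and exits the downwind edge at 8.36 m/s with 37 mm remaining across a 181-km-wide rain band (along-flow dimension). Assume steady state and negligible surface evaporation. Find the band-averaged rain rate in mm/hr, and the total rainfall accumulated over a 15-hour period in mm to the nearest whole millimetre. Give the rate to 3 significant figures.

R ≈ 8.35 mm/hr; total ≈ 125 mm

Column moisture flux per unit crosswind length is F = V × PW.
Inflow: F_in = 13.5 × 54 = 729 mm·m/s
Outflow: F_out = 8.36 × 37 = 309.32 mm·m/s
Steady-state rate R = (F_in − F_out)/L = (729 − 309.32) / 181000 m = 2.319e-03 mm/s.
R = 2.319e-03 × 3600 = 8.35 mm/hr.
Over 15 h: total = 8.35 × 15 = 125.25 ≈ 125 mm.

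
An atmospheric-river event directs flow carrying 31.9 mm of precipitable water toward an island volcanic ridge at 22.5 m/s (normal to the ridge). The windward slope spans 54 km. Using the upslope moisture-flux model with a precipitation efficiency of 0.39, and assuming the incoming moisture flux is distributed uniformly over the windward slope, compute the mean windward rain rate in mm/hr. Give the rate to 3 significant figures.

R ≈ 18.7 mm/hr

Incoming column moisture flux per unit ridge length: F = V × PW = 22.5 × 31.9 = 717.75 mm·m/s.
Spread over the 54 km slope with efficiency ε = 0.39: R = ε·F/W = 0.39 × 717.75 / 54000 m = 5.184e-03 mm/s.
R = 5.184e-03 × 3600 = 18.7 mm/hr.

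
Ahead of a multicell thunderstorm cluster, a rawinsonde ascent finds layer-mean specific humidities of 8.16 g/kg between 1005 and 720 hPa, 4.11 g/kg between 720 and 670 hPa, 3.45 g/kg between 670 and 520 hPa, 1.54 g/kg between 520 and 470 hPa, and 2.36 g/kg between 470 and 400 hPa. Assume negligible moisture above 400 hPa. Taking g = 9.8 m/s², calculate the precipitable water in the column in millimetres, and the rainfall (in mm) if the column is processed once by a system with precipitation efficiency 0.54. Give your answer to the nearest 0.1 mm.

PW ≈ 33.6 mm; rainfall ≈ 18.1 mm

Precipitable water is the column-integrated vapour mass per unit area: PW = (1/g) Σ q̄ Δp, with q in kg/kg and Δp in Pa (1 kg/m² of water = 1 mm).
Layer 1005–720 hPa: Δp = 285 hPa = 28500 Pa, q̄ = 0.00816 kg/kg → 0.00816 × 28500 / 9.8 = 23.73 mm
Layer 720–670 hPa: Δp = 50 hPa = 5000 Pa, q̄ = 0.00411 kg/kg → 0.00411 × 5000 / 9.8 = 2.10 mm
Layer 670–520 hPa: Δp = 150 hPa = 15000 Pa, q̄ = 0.00345 kg/kg → 0.00345 × 15000 / 9.8 = 5.28 mm
Layer 520–470 hPa: Δp = 50 hPa = 5000 Pa, q̄ = 0.00154 kg/kg → 0.00154 × 5000 / 9.8 = 0.79 mm
Layer 470–400 hPa: Δp = 70 hPa = 7000 Pa, q̄ = 0.00236 kg/kg → 0.00236 × 7000 / 9.8 = 1.69 mm
PW = 23.73 + 2.10 + 5.28 + 0.79 + 1.69 = 33.59 ≈ 33.6 mm.
Rainfall = ε × PW = 0.54 × 33.6 = 18.1 mm.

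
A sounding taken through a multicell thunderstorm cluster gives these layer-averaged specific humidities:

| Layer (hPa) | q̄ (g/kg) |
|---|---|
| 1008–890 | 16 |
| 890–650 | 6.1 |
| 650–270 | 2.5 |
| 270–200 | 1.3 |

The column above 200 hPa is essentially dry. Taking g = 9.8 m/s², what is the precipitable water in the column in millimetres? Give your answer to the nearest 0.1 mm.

Precipitable water is the column-integrated vapour mass per unit area: PW = (1/g) Σ q̄ Δp, with q in kg/kg and Δp in Pa (1 kg/m² of water = 1 mm).
Layer 1008–890 hPa: Δp = 118 hPa = 11800 Pa, q̄ = 0.016 kg/kg → 0.016 × 11800 / 9.8 = 19.27 mm
Layer 890–650 hPa: Δp = 240 hPa = 24000 Pa, q̄ = 0.0061 kg/kg → 0.0061 × 24000 / 9.8 = 14.94 mm
Layer 650–270 hPa: Δp = 380 hPa = 38000 Pa, q̄ = 0.0025 kg/kg → 0.0025 × 38000 / 9.8 = 9.69 mm
Layer 270–200 hPa: Δp = 70 hPa = 7000 Pa, q̄ = 0.0013 kg/kg → 0.0013 × 7000 / 9.8 = 0.93 mm
PW = 19.27 + 14.94 + 9.69 + 0.93 = 44.83 ≈ 44.8 mm.

PW ≈ 44.8 mm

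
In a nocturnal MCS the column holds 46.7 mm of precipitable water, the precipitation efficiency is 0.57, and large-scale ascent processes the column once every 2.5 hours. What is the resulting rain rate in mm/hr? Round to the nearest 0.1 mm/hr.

Each overturning extracts ε × PW = 0.57 × 46.7 = 26.619 mm.
Rate = ε·PW / τ = 26.619 / 2.5 h = 10.6 mm/hr.

R ≈ 10.6 mm/hr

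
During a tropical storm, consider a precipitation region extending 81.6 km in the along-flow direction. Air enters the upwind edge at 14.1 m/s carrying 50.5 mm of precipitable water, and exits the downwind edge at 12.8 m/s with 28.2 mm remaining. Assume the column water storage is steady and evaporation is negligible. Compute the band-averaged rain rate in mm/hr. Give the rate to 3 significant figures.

R ≈ 15.5 mm/hr

Column moisture flux per unit crosswind length is F = V × PW.
Inflow: F_in = 14.1 × 50.5 = 712.05 mm·m/s
Outflow: F_out = 12.8 × 28.2 = 360.96 mm·m/s
Steady-state rate R = (F_in − F_out)/L = (712.05 − 360.96) / 81600 m = 4.303e-03 mm/s.
R = 4.303e-03 × 3600 = 15.5 mm/hr.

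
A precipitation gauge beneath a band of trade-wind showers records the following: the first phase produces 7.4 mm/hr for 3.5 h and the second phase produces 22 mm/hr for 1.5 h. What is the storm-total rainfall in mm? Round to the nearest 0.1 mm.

Total = Σ Rᵢ Δtᵢ = 7.4 × 3.5 + 22 × 1.5
      = 25.9 + 33 = 58.9 mm.

total ≈ 58.9 mm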